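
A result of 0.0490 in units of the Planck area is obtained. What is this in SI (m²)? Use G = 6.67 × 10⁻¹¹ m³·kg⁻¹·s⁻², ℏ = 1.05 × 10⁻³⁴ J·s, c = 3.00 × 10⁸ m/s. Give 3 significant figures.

1.27 × 10⁻⁷¹ m²

One Planck area: A_P = ℏG/c³ = 2.59 × 10⁻⁷⁰ m².
0.0490 × 2.59 × 10⁻⁷⁰ m² = 1.27 × 10⁻⁷¹ m²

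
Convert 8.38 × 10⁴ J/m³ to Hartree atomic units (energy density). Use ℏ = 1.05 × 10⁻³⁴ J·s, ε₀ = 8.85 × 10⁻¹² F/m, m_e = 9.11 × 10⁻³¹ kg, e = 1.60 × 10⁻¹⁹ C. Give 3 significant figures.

atomic unit of energy density: u_au = E_h/a₀³ = m_e⁴e¹⁰/((4πε₀)⁵ℏ⁸) = 3.01 × 10¹³ J/m³.
8.38 × 10⁴ / 3.01 × 10¹³ = 2.78 × 10⁻⁹

2.78 × 10⁻⁹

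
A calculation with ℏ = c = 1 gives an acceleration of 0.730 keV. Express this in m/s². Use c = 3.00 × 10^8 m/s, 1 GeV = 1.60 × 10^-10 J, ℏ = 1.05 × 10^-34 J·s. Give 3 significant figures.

3.34 × 10^26 m/s²

Acceleration is [L]/[T]² = c·[E]/ℏ.
1 GeV → c/ℏ × (1 GeV in J) = 4.57 × 10^32 m/s².
Convert the energy scale: 0.730 keV = 7.30 × 10^-7 GeV.
Result: 7.30 × 10^-7 × 4.57 × 10^32 = 3.34 × 10^26 m/s².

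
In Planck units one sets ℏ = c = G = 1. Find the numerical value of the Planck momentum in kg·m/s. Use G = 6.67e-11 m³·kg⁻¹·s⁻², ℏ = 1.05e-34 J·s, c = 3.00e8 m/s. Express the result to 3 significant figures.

p_P = √(ℏc³/G)
  = √(42.5)
  = 6.52 kg·m/s

6.52 kg·m/s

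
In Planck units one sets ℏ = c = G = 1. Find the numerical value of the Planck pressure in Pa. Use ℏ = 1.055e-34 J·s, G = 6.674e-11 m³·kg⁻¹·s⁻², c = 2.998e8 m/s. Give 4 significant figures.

4.632e113 Pa

p_P = c⁷/(ℏG²)
  = 2.177e59 / 4.699e-55
  = 4.632e113 Pa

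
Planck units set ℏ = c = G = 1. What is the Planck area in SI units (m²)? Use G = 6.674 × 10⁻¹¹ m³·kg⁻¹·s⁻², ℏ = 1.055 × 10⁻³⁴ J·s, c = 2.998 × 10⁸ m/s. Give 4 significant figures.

Dimensional analysis gives A_P = ℏG/c³.
  = 7.041 × 10⁻⁴⁵ / 2.695 × 10²⁵
  = 2.613 × 10⁻⁷⁰ m²

2.613 × 10⁻⁷⁰ m²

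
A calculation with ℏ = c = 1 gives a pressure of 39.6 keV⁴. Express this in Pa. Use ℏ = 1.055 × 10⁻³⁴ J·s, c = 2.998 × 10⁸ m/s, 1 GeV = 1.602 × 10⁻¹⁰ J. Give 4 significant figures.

Pressure is [E]/[L]³ = [E]⁴/(ℏc)³.
1 GeV⁴ → 1/(ℏc)³ × (1 GeV in J)⁴ = 2.082 × 10³⁷ Pa.
Convert the energy scale: 39.6 keV⁴ = 3.96 × 10⁻²³ GeV⁴.
Result: 3.96 × 10⁻²³ × 2.082 × 10³⁷ = 8.243 × 10¹⁴ Pa.

8.243 × 10¹⁴ Pa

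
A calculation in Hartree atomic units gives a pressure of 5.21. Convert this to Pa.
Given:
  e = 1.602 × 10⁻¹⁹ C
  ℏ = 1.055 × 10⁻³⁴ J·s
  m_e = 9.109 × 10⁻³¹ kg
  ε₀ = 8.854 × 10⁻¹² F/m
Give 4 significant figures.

1.526 × 10¹⁴ Pa

One atomic unit of pressure: P_au = E_h/a₀³ = m_e⁴e¹⁰/((4πε₀)⁵ℏ⁸) = 2.929 × 10¹³ Pa.
5.21 × 2.929 × 10¹³ Pa = 1.526 × 10¹⁴ Pa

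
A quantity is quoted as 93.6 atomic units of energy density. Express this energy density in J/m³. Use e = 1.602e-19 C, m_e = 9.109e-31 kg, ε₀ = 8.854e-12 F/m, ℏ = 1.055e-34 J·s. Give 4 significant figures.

2.742e15 J/m³

One atomic unit of energy density: u_au = E_h/a₀³ = m_e⁴e¹⁰/((4πε₀)⁵ℏ⁸) = 2.929e13 J/m³.
93.6 × 2.929e13 J/m³ = 2.742e15 J/m³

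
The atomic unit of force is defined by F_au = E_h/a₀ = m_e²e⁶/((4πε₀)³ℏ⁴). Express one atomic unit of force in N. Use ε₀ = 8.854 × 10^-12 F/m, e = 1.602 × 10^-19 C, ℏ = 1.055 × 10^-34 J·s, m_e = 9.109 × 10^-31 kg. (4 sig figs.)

8.220 × 10^-8 N

F_au = E_h/a₀ = m_e²e⁶/((4πε₀)³ℏ⁴)
E_h = 4.354 × 10^-18 J
a₀ = 5.297 × 10^-11 m
E_h/a₀ = 8.220 × 10^-8 N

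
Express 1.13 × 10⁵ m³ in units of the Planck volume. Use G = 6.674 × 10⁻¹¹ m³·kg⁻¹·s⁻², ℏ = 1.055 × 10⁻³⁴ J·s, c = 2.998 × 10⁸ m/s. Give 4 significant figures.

Planck volume: V_P = (ℏG/c³)^(3/2) = 4.224 × 10⁻¹⁰⁵ m³.
1.13 × 10⁵ / 4.224 × 10⁻¹⁰⁵ = 2.675 × 10¹⁰⁹

2.675 × 10¹⁰⁹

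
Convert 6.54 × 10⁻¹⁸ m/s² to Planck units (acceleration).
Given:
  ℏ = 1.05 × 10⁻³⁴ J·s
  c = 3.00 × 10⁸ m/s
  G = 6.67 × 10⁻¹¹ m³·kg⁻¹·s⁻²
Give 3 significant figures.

Planck acceleration: a_P = √(c⁷/(ℏG)) = 5.59 × 10⁵¹ m/s².
6.54 × 10⁻¹⁸ / 5.59 × 10⁵¹ = 1.17 × 10⁻⁶⁹

1.17 × 10⁻⁶⁹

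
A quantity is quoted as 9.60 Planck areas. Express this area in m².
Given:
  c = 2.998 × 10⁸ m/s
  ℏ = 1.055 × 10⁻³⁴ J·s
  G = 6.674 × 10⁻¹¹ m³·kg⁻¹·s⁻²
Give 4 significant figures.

2.509 × 10⁻⁶⁹ m²

One Planck area: A_P = ℏG/c³ = 2.613 × 10⁻⁷⁰ m².
9.60 × 2.613 × 10⁻⁷⁰ m² = 2.509 × 10⁻⁶⁹ m²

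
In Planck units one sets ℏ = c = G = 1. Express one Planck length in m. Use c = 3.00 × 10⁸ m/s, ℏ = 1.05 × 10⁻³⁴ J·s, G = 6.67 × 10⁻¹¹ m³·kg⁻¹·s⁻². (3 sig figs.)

ℓ_P = √(ℏG/c³)
  = √(2.59 × 10⁻⁷⁰)
  = 1.61 × 10⁻³⁵ m

1.61 × 10⁻³⁵ m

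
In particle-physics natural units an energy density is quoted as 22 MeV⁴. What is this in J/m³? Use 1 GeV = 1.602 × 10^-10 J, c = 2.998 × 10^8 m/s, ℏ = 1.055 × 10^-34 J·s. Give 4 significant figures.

[E]/[L]³ = [E]⁴/(ℏc)³; restore (ℏc)⁻³.
1 GeV⁴ → 1/(ℏc)³ × (1 GeV in J)⁴ = 2.082 × 10^37 J/m³.
Convert the energy scale: 22 MeV⁴ = 2.20 × 10^-11 GeV⁴.
Result: 2.20 × 10^-11 × 2.082 × 10^37 = 4.580 × 10^26 J/m³.

4.580 × 10^26 J/m³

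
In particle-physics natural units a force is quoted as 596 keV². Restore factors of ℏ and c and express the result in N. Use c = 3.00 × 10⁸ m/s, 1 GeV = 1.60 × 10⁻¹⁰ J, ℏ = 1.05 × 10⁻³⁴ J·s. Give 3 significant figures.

4.84 × 10⁻⁴ N

Force is [E]/[L] = [E]²/(ℏc); restore (ℏc)⁻¹.
1 GeV² → 1/(ℏc) × (1 GeV in J)² = 8.13 × 10⁵ N.
Convert the energy scale: 596 keV² = 5.96 × 10⁻¹⁰ GeV².
Result: 5.96 × 10⁻¹⁰ × 8.13 × 10⁵ = 4.84 × 10⁻⁴ N.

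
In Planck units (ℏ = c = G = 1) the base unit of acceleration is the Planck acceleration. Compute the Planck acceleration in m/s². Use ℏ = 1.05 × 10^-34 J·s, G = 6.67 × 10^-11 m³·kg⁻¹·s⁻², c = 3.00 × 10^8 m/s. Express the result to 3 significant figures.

a_P = √(c⁷/(ℏG))
  = √(3.12 × 10^103)
  = 5.59 × 10^51 m/s²

5.59 × 10^51 m/s²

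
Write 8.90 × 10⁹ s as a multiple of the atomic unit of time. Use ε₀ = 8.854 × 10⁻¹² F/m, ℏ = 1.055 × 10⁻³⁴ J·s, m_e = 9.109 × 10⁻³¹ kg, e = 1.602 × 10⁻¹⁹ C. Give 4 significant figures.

3.673 × 10²⁶

atomic unit of time: τ_au = (4πε₀)²ℏ³/(m_e e⁴) = 2.423 × 10⁻¹⁷ s.
8.90 × 10⁹ / 2.423 × 10⁻¹⁷ = 3.673 × 10²⁶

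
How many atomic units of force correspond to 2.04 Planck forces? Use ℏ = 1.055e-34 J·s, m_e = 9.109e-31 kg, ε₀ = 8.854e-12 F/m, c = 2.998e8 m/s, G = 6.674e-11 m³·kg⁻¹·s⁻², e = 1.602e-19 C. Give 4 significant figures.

Planck force: F_P = c⁴/G = 1.210e44 N
atomic unit of force: F_au = E_h/a₀ = m_e²e⁶/((4πε₀)³ℏ⁴) = 8.220e-8 N
2.04 × 1.210e44 / 8.220e-8 = 3.004e51

3.004e51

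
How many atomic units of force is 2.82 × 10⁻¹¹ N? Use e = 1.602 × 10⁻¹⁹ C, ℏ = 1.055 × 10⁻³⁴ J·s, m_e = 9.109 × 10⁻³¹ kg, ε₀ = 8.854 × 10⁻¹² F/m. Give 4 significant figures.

atomic unit of force: F_au = E_h/a₀ = m_e²e⁶/((4πε₀)³ℏ⁴) = 8.220 × 10⁻⁸ N.
2.82 × 10⁻¹¹ / 8.220 × 10⁻⁸ = 3.431 × 10⁻⁴

3.431 × 10⁻⁴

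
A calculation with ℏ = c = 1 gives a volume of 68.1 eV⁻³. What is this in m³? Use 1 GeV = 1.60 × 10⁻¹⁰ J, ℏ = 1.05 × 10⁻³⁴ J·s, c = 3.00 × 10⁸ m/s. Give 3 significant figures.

5.20 × 10⁻¹⁹ m³

Volume is [L]³ = [E]⁻³·(ℏc)³.
1 GeV⁻³ → (ℏc)³ × (1 GeV in J)⁻³ = 7.63 × 10⁻⁴⁸ m³.
Convert the energy scale: 68.1 eV⁻³ = 6.81 × 10²⁸ GeV⁻³.
Result: 6.81 × 10²⁸ × 7.63 × 10⁻⁴⁸ = 5.20 × 10⁻¹⁹ m³.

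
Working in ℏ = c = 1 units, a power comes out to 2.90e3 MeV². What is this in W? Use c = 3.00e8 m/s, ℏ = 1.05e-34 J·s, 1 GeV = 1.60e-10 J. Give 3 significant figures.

7.07e11 W

Power is [E]/[T] = [E]²/ℏ.
1 GeV² → 1/ℏ × (1 GeV in J)² = 2.44e14 W.
Convert the energy scale: 2.90e3 MeV² = 2.90e-3 GeV².
Result: 2.90e-3 × 2.44e14 = 7.07e11 W.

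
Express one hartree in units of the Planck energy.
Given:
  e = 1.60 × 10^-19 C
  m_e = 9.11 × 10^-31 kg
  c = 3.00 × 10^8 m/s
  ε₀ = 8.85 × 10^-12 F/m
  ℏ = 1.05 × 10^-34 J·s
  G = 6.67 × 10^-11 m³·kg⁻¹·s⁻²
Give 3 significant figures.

hartree: E_h = m_e e⁴/(4πε₀ℏ)² = 4.38 × 10^-18 J
Planck energy: E_P = √(ℏc⁵/G) = 1.96 × 10^9 J
ratio = 4.38 × 10^-18 / 1.96 × 10^9 = 2.24 × 10^-27

2.24 × 10^-27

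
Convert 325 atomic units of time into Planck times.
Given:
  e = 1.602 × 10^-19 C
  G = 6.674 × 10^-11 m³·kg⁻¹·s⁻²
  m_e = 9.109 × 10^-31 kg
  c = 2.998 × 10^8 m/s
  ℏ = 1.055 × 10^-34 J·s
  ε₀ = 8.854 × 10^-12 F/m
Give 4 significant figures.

atomic unit of time: τ_au = (4πε₀)²ℏ³/(m_e e⁴) = 2.423 × 10^-17 s
Planck time: t_P = √(ℏG/c⁵) = 5.392 × 10^-44 s
325 × 2.423 × 10^-17 / 5.392 × 10^-44 = 1.460 × 10^29

1.460 × 10^29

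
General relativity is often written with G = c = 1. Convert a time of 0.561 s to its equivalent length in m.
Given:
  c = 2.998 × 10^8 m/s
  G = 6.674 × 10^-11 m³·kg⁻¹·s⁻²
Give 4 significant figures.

Time → length via c.
0.561 s × (c) = 1.682 × 10^8 m

1.682 × 10^8 m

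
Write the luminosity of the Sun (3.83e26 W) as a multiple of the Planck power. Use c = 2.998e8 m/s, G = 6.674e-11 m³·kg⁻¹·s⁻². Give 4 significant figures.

1.055e-26

Planck power: P_P = c⁵/G = 3.629e52 W.
3.83e26 / 3.629e52 = 1.055e-26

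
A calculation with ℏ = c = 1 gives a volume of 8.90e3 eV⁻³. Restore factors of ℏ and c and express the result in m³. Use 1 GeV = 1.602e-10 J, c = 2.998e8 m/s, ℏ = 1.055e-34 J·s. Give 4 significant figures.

6.849e-17 m³

Volume is [L]³ = [E]⁻³·(ℏc)³.
1 GeV⁻³ → (ℏc)³ × (1 GeV in J)⁻³ = 7.696e-48 m³.
Convert the energy scale: 8.90e3 eV⁻³ = 8.90e30 GeV⁻³.
Result: 8.90e30 × 7.696e-48 = 6.849e-17 m³.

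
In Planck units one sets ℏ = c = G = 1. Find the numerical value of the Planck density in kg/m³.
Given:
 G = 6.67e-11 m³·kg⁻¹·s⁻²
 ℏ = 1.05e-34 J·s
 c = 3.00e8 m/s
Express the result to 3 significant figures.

ρ_P = c⁵/(ℏG²)
  = 2.43e42 / 4.67e-55
  = 5.20e96 kg/m³

5.20e96 kg/m³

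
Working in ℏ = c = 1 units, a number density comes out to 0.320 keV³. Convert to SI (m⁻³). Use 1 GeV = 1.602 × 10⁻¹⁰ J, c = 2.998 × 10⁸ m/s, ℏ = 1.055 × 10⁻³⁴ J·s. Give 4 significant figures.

Number density is [L]⁻³ = [E]³/(ℏc)³.
1 GeV³ → 1/(ℏc)³ × (1 GeV in J)³ = 1.299 × 10⁴⁷ m⁻³.
Convert the energy scale: 0.320 keV³ = 3.20 × 10⁻¹⁹ GeV³.
Result: 3.20 × 10⁻¹⁹ × 1.299 × 10⁴⁷ = 4.158 × 10²⁸ m⁻³.

4.158 × 10²⁸ m⁻³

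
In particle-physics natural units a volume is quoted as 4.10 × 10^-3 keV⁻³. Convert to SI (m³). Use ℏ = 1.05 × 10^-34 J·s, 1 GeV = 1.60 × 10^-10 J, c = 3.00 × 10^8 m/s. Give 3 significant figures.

Volume is [L]³ = [E]⁻³·(ℏc)³.
1 GeV⁻³ → (ℏc)³ × (1 GeV in J)⁻³ = 7.63 × 10^-48 m³.
Convert the energy scale: 4.10 × 10^-3 keV⁻³ = 4.10 × 10^15 GeV⁻³.
Result: 4.10 × 10^15 × 7.63 × 10^-48 = 3.13 × 10^-32 m³.

3.13 × 10^-32 m³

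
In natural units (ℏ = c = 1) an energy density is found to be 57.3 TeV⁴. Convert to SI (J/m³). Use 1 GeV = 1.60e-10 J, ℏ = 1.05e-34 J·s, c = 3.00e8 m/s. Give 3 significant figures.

[E]/[L]³ = [E]⁴/(ℏc)³; restore (ℏc)⁻³.
1 GeV⁴ → 1/(ℏc)³ × (1 GeV in J)⁴ = 2.10e37 J/m³.
Convert the energy scale: 57.3 TeV⁴ = 5.73e13 GeV⁴.
Result: 5.73e13 × 2.10e37 = 1.20e51 J/m³.

1.20e51 J/m³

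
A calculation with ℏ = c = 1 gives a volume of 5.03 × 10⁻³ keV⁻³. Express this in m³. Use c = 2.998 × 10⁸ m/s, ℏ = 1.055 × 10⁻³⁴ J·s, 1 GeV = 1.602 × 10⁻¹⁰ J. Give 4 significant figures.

3.871 × 10⁻³² m³

Volume is [L]³ = [E]⁻³·(ℏc)³.
1 GeV⁻³ → (ℏc)³ × (1 GeV in J)⁻³ = 7.696 × 10⁻⁴⁸ m³.
Convert the energy scale: 5.03 × 10⁻³ keV⁻³ = 5.03 × 10¹⁵ GeV⁻³.
Result: 5.03 × 10¹⁵ × 7.696 × 10⁻⁴⁸ = 3.871 × 10⁻³² m³.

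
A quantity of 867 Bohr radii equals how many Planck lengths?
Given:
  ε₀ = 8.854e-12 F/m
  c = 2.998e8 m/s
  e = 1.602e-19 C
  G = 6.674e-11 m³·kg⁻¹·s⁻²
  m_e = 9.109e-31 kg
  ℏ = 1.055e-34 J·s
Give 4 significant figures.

2.841e27

Bohr radius: a₀ = 4πε₀ℏ²/(m_e e²) = 5.297e-11 m
Planck length: ℓ_P = √(ℏG/c³) = 1.616e-35 m
867 × 5.297e-11 / 1.616e-35 = 2.841e27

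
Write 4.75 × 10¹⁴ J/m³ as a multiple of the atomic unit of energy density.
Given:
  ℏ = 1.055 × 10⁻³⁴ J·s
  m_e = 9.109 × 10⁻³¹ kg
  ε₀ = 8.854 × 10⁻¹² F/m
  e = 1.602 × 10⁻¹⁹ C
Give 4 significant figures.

16.22

atomic unit of energy density: u_au = E_h/a₀³ = m_e⁴e¹⁰/((4πε₀)⁵ℏ⁸) = 2.929 × 10¹³ J/m³.
4.75 × 10¹⁴ / 2.929 × 10¹³ = 16.22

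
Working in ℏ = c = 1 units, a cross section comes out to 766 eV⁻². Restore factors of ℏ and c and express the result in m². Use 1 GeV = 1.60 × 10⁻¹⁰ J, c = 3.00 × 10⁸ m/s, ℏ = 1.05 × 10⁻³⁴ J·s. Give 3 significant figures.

2.97 × 10⁻¹¹ m²

Area is [L]² = [E]⁻²·(ℏc)²; restore (ℏc)².
1 GeV⁻² → (ℏc)² × (1 GeV in J)⁻² = 3.88 × 10⁻³² m².
Convert the energy scale: 766 eV⁻² = 7.66 × 10²⁰ GeV⁻².
Result: 7.66 × 10²⁰ × 3.88 × 10⁻³² = 2.97 × 10⁻¹¹ m².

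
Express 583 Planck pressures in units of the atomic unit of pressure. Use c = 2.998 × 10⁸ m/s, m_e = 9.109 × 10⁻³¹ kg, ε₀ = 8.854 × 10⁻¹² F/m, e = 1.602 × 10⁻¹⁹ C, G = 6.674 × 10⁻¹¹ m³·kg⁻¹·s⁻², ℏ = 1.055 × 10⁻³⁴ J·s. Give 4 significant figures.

9.220 × 10¹⁰²

Planck pressure: p_P = c⁷/(ℏG²) = 4.632 × 10¹¹³ Pa
atomic unit of pressure: P_au = E_h/a₀³ = m_e⁴e¹⁰/((4πε₀)⁵ℏ⁸) = 2.929 × 10¹³ Pa
583 × 4.632 × 10¹¹³ / 2.929 × 10¹³ = 9.220 × 10¹⁰²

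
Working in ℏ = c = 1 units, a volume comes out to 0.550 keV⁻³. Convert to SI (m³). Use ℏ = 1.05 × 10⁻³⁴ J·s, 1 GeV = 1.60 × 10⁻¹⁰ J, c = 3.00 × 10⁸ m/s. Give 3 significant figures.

4.20 × 10⁻³⁰ m³

Volume is [L]³ = [E]⁻³·(ℏc)³.
1 GeV⁻³ → (ℏc)³ × (1 GeV in J)⁻³ = 7.63 × 10⁻⁴⁸ m³.
Convert the energy scale: 0.550 keV⁻³ = 5.50 × 10¹⁷ GeV⁻³.
Result: 5.50 × 10¹⁷ × 7.63 × 10⁻⁴⁸ = 4.20 × 10⁻³⁰ m³.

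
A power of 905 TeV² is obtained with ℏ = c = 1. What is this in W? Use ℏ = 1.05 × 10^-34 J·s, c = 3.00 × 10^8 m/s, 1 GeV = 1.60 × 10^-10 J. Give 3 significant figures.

Power is [E]/[T] = [E]²/ℏ.
1 GeV² → 1/ℏ × (1 GeV in J)² = 2.44 × 10^14 W.
Convert the energy scale: 905 TeV² = 9.05 × 10^8 GeV².
Result: 9.05 × 10^8 × 2.44 × 10^14 = 2.21 × 10^23 W.

2.21 × 10^23 W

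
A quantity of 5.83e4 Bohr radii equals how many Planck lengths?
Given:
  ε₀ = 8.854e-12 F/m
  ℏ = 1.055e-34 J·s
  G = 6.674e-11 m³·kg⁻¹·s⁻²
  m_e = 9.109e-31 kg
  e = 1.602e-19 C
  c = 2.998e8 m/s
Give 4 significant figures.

Bohr radius: a₀ = 4πε₀ℏ²/(m_e e²) = 5.297e-11 m
Planck length: ℓ_P = √(ℏG/c³) = 1.616e-35 m
5.83e4 × 5.297e-11 / 1.616e-35 = 1.911e29

1.911e29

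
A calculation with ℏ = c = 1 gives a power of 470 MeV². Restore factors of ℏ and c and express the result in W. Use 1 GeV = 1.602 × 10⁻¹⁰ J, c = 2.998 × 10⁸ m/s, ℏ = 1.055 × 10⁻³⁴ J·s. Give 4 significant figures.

1.143 × 10¹¹ W

Power is [E]/[T] = [E]²/ℏ.
1 GeV² → 1/ℏ × (1 GeV in J)² = 2.433 × 10¹⁴ W.
Convert the energy scale: 470 MeV² = 4.70 × 10⁻⁴ GeV².
Result: 4.70 × 10⁻⁴ × 2.433 × 10¹⁴ = 1.143 × 10¹¹ W.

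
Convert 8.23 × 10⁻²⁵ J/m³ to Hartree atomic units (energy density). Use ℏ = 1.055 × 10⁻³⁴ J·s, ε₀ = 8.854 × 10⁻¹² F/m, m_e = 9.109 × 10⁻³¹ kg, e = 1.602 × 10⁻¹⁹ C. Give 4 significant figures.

2.810 × 10⁻³⁸

atomic unit of energy density: u_au = E_h/a₀³ = m_e⁴e¹⁰/((4πε₀)⁵ℏ⁸) = 2.929 × 10¹³ J/m³.
8.23 × 10⁻²⁵ / 2.929 × 10¹³ = 2.810 × 10⁻³⁸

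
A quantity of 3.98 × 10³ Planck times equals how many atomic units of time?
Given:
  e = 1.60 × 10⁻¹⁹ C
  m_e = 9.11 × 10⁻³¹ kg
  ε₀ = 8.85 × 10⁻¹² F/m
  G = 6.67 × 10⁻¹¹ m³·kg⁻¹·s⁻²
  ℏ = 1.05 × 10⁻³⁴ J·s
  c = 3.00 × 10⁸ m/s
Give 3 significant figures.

Planck time: t_P = √(ℏG/c⁵) = 5.37 × 10⁻⁴⁴ s
atomic unit of time: τ_au = (4πε₀)²ℏ³/(m_e e⁴) = 2.40 × 10⁻¹⁷ s
3.98 × 10³ × 5.37 × 10⁻⁴⁴ / 2.40 × 10⁻¹⁷ = 8.91 × 10⁻²⁴

8.91 × 10⁻²⁴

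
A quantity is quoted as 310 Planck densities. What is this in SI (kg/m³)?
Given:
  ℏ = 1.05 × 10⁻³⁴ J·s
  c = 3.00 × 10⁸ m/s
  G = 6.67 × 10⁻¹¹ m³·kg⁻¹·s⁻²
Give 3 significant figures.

1.61 × 10⁹⁹ kg/m³

One Planck density: ρ_P = c⁵/(ℏG²) = 5.20 × 10⁹⁶ kg/m³.
310 × 5.20 × 10⁹⁶ kg/m³ = 1.61 × 10⁹⁹ kg/m³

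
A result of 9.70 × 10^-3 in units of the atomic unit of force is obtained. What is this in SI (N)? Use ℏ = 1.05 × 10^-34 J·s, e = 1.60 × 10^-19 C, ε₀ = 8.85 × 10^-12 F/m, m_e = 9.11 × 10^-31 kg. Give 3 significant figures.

8.08 × 10^-10 N

One atomic unit of force: F_au = E_h/a₀ = m_e²e⁶/((4πε₀)³ℏ⁴) = 8.33 × 10^-8 N.
9.70 × 10^-3 × 8.33 × 10^-8 N = 8.08 × 10^-10 N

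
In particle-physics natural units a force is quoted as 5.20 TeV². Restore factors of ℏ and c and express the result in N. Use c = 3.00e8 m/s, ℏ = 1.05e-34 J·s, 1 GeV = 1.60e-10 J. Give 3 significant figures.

4.23e12 N

Force is [E]/[L] = [E]²/(ℏc); restore (ℏc)⁻¹.
1 GeV² → 1/(ℏc) × (1 GeV in J)² = 8.13e5 N.
Convert the energy scale: 5.20 TeV² = 5.20e6 GeV².
Result: 5.20e6 × 8.13e5 = 4.23e12 N.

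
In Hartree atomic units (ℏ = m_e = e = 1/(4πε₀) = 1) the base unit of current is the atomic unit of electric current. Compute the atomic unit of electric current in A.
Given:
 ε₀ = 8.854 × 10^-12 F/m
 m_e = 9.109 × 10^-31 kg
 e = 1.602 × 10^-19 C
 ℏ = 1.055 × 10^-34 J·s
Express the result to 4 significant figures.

6.612 × 10^-3 A

I_au = e E_h/ℏ = m_e e⁵/((4πε₀)²ℏ³)
E_h = 4.354 × 10^-18 J
e·E_h/ℏ = 6.612 × 10^-3 A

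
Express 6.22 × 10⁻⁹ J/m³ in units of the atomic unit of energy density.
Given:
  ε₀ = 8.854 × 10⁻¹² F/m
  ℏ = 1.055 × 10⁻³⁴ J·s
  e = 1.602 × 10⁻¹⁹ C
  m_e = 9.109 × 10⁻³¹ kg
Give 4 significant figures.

atomic unit of energy density: u_au = E_h/a₀³ = m_e⁴e¹⁰/((4πε₀)⁵ℏ⁸) = 2.929 × 10¹³ J/m³.
6.22 × 10⁻⁹ / 2.929 × 10¹³ = 2.123 × 10⁻²²

2.123 × 10⁻²²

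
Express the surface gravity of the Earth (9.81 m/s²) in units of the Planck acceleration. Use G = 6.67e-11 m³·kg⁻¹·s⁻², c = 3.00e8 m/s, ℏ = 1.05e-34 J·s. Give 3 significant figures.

Planck acceleration: a_P = √(c⁷/(ℏG)) = 5.59e51 m/s².
9.81 / 5.59e51 = 1.76e-51

1.76e-51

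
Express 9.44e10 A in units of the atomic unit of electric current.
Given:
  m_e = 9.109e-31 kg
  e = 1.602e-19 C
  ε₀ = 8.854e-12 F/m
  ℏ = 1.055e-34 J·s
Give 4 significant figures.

1.428e13

atomic unit of electric current: I_au = e E_h/ℏ = m_e e⁵/((4πε₀)²ℏ³) = 6.612e-3 A.
9.44e10 / 6.612e-3 = 1.428e13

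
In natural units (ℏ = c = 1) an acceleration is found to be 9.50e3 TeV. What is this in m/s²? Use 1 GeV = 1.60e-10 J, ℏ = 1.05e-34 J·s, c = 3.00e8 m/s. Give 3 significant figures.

Acceleration is [L]/[T]² = c·[E]/ℏ.
1 GeV → c/ℏ × (1 GeV in J) = 4.57e32 m/s².
Convert the energy scale: 9.50e3 TeV = 9.50e6 GeV.
Result: 9.50e6 × 4.57e32 = 4.34e39 m/s².

4.34e39 m/s²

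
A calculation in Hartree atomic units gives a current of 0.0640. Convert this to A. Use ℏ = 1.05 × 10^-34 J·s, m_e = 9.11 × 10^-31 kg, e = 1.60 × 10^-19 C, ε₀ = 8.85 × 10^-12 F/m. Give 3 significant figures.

One atomic unit of electric current: I_au = e E_h/ℏ = m_e e⁵/((4πε₀)²ℏ³) = 6.67 × 10^-3 A.
0.0640 × 6.67 × 10^-3 A = 4.27 × 10^-4 A

4.27 × 10^-4 A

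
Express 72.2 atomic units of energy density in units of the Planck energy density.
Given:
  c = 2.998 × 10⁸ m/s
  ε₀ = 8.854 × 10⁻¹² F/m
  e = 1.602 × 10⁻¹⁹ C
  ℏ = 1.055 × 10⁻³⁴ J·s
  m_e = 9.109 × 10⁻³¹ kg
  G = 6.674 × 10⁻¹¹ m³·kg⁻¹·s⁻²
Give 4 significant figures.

atomic unit of energy density: u_au = E_h/a₀³ = m_e⁴e¹⁰/((4πε₀)⁵ℏ⁸) = 2.929 × 10¹³ J/m³
Planck energy density: u_P = c⁷/(ℏG²) = 4.632 × 10¹¹³ J/m³
72.2 × 2.929 × 10¹³ / 4.632 × 10¹¹³ = 4.565 × 10⁻⁹⁹

4.565 × 10⁻⁹⁹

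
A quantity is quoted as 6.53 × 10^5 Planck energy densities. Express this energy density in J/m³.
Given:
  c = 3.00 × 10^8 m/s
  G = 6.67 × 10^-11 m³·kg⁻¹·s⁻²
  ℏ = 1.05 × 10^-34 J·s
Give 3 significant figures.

3.06 × 10^119 J/m³

One Planck energy density: u_P = c⁷/(ℏG²) = 4.68 × 10^113 J/m³.
6.53 × 10^5 × 4.68 × 10^113 J/m³ = 3.06 × 10^119 J/m³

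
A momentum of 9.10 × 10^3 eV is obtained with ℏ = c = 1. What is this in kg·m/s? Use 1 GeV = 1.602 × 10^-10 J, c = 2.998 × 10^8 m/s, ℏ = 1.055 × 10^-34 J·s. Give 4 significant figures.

4.863 × 10^-24 kg·m/s

Momentum is [E]/c; divide by c.
1 GeV → 1/c × (1 GeV in J) = 5.344 × 10^-19 kg·m/s.
Convert the energy scale: 9.10 × 10^3 eV = 9.10 × 10^-6 GeV.
Result: 9.10 × 10^-6 × 5.344 × 10^-19 = 4.863 × 10^-24 kg·m/s.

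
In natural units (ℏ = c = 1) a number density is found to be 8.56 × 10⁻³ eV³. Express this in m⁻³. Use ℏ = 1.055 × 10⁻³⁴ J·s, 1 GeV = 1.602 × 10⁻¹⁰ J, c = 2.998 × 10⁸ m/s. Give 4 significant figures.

1.112 × 10¹⁸ m⁻³

Number density is [L]⁻³ = [E]³/(ℏc)³.
1 GeV³ → 1/(ℏc)³ × (1 GeV in J)³ = 1.299 × 10⁴⁷ m⁻³.
Convert the energy scale: 8.56 × 10⁻³ eV³ = 8.56 × 10⁻³⁰ GeV³.
Result: 8.56 × 10⁻³⁰ × 1.299 × 10⁴⁷ = 1.112 × 10¹⁸ m⁻³.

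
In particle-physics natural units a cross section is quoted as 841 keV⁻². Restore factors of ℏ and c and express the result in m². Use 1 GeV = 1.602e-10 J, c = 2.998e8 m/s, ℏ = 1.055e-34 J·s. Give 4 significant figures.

3.278e-17 m²

Area is [L]² = [E]⁻²·(ℏc)²; restore (ℏc)².
1 GeV⁻² → (ℏc)² × (1 GeV in J)⁻² = 3.898e-32 m².
Convert the energy scale: 841 keV⁻² = 8.41e14 GeV⁻².
Result: 8.41e14 × 3.898e-32 = 3.278e-17 m².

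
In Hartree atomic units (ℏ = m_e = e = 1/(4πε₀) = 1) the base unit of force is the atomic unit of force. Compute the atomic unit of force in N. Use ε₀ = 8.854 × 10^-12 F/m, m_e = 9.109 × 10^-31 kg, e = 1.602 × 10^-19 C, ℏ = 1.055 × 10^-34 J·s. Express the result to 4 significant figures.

8.220 × 10^-8 N

F_au = E_h/a₀ = m_e²e⁶/((4πε₀)³ℏ⁴)
E_h = 4.354 × 10^-18 J
a₀ = 5.297 × 10^-11 m
E_h/a₀ = 8.220 × 10^-8 N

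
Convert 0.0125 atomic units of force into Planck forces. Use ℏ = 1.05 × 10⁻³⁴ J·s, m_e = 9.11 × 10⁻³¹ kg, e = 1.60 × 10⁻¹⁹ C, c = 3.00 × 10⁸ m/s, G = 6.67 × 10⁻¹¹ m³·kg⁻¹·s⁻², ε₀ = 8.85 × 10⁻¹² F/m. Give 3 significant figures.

8.57 × 10⁻⁵⁴

atomic unit of force: F_au = E_h/a₀ = m_e²e⁶/((4πε₀)³ℏ⁴) = 8.33 × 10⁻⁸ N
Planck force: F_P = c⁴/G = 1.21 × 10⁴⁴ N
0.0125 × 8.33 × 10⁻⁸ / 1.21 × 10⁴⁴ = 8.57 × 10⁻⁵⁴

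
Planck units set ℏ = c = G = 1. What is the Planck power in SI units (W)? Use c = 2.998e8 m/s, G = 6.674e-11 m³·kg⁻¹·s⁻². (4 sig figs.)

Dimensional analysis gives P_P = c⁵/G.
  = 2.422e42 / 6.674e-11
  = 3.629e52 W

3.629e52 W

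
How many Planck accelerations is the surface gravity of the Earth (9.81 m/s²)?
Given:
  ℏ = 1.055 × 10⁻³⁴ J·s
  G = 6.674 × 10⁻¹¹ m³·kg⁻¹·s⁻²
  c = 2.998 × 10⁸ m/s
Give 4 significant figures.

Planck acceleration: a_P = √(c⁷/(ℏG)) = 5.560 × 10⁵¹ m/s².
9.81 / 5.560 × 10⁵¹ = 1.764 × 10⁻⁵¹

1.764 × 10⁻⁵¹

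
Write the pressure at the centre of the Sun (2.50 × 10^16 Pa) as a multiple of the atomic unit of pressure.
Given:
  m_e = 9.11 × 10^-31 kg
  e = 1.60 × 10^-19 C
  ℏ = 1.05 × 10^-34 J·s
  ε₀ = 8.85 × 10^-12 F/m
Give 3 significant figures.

830

atomic unit of pressure: P_au = E_h/a₀³ = m_e⁴e¹⁰/((4πε₀)⁵ℏ⁸) = 3.01 × 10^13 Pa.
2.50 × 10^16 / 3.01 × 10^13 = 830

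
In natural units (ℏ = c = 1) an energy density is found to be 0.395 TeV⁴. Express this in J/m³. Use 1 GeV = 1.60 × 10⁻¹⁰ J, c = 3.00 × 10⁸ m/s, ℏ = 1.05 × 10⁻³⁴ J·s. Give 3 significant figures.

8.28 × 10⁴⁸ J/m³

[E]/[L]³ = [E]⁴/(ℏc)³; restore (ℏc)⁻³.
1 GeV⁴ → 1/(ℏc)³ × (1 GeV in J)⁴ = 2.10 × 10³⁷ J/m³.
Convert the energy scale: 0.395 TeV⁴ = 3.95 × 10¹¹ GeV⁴.
Result: 3.95 × 10¹¹ × 2.10 × 10³⁷ = 8.28 × 10⁴⁸ J/m³.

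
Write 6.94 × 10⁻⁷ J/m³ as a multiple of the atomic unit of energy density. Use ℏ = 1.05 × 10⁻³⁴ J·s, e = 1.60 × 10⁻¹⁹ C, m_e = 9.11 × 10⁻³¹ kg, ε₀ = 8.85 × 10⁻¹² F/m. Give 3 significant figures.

atomic unit of energy density: u_au = E_h/a₀³ = m_e⁴e¹⁰/((4πε₀)⁵ℏ⁸) = 3.01 × 10¹³ J/m³.
6.94 × 10⁻⁷ / 3.01 × 10¹³ = 2.30 × 10⁻²⁰

2.30 × 10⁻²⁰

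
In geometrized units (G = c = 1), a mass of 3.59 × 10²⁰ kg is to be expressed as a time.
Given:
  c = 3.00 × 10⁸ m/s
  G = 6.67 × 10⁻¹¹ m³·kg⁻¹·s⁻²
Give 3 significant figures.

Mass → time via G/c³.
3.59 × 10²⁰ kg × (G/c³) = 8.87 × 10⁻¹⁶ s

8.87 × 10⁻¹⁶ s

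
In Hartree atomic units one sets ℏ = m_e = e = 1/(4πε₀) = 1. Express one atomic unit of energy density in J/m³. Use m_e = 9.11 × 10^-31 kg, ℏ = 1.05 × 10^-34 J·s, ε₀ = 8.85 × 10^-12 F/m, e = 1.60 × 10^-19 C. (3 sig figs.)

3.01 × 10^13 J/m³

u_au = E_h/a₀³ = m_e⁴e¹⁰/((4πε₀)⁵ℏ⁸)
E_h = 4.38 × 10^-18 J
a₀ = 5.26 × 10^-11 m
E_h/a₀³ = 3.01 × 10^13 J/m³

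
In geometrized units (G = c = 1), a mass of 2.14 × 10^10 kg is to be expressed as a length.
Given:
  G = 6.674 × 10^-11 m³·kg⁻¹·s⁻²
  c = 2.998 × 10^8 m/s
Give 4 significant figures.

In G = c = 1 units mass has dimensions of length; the conversion factor is G/c².
2.14 × 10^10 kg × (G/c²) = 1.589 × 10^-17 m

1.589 × 10^-17 m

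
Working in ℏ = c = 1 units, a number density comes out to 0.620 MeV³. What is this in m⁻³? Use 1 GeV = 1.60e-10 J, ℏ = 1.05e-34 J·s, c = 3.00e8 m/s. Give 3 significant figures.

8.12e37 m⁻³

Number density is [L]⁻³ = [E]³/(ℏc)³.
1 GeV³ → 1/(ℏc)³ × (1 GeV in J)³ = 1.31e47 m⁻³.
Convert the energy scale: 0.620 MeV³ = 6.20e-10 GeV³.
Result: 6.20e-10 × 1.31e47 = 8.12e37 m⁻³.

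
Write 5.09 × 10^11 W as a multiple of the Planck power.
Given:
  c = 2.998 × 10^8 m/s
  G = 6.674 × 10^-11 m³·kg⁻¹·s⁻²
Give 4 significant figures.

1.403 × 10^-41

Planck power: P_P = c⁵/G = 3.629 × 10^52 W.
5.09 × 10^11 / 3.629 × 10^52 = 1.403 × 10^-41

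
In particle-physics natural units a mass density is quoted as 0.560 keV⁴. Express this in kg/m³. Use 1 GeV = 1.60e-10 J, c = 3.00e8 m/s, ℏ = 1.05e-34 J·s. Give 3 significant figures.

Mass density is [E]/(c²[L]³) = [E]⁴/(ℏ³c⁵).
1 GeV⁴ → 1/(ℏ³c⁵) × (1 GeV in J)⁴ = 2.33e20 kg/m³.
Convert the energy scale: 0.560 keV⁴ = 5.60e-25 GeV⁴.
Result: 5.60e-25 × 2.33e20 = 1.30e-4 kg/m³.

1.30e-4 kg/m³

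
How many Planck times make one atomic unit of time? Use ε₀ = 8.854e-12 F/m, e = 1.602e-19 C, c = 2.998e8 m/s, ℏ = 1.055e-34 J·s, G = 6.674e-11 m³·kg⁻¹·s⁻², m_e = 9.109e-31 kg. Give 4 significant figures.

4.494e26

atomic unit of time: τ_au = (4πε₀)²ℏ³/(m_e e⁴) = 2.423e-17 s
Planck time: t_P = √(ℏG/c⁵) = 5.392e-44 s
ratio = 2.423e-17 / 5.392e-44 = 4.494e26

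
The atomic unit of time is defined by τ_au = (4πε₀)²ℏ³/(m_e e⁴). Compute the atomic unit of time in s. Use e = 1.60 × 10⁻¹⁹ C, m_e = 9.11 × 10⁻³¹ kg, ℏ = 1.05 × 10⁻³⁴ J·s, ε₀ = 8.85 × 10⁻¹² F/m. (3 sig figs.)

2.40 × 10⁻¹⁷ s

τ_au = (4πε₀)²ℏ³/(m_e e⁴)
E_h = 4.38 × 10⁻¹⁸ J
ℏ/E_h = 2.40 × 10⁻¹⁷ s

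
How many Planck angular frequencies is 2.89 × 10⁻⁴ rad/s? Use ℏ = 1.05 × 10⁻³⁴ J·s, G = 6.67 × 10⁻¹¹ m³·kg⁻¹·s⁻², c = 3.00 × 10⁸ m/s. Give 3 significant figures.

Planck angular frequency: ω_P = √(c⁵/(ℏG)) = 1.86 × 10⁴³ rad/s.
2.89 × 10⁻⁴ / 1.86 × 10⁴³ = 1.55 × 10⁻⁴⁷

1.55 × 10⁻⁴⁷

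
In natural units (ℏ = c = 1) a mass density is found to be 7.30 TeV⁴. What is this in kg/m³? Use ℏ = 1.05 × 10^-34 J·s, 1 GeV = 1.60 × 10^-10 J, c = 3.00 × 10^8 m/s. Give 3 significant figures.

1.70 × 10^33 kg/m³

Mass density is [E]/(c²[L]³) = [E]⁴/(ℏ³c⁵).
1 GeV⁴ → 1/(ℏ³c⁵) × (1 GeV in J)⁴ = 2.33 × 10^20 kg/m³.
Convert the energy scale: 7.30 TeV⁴ = 7.30 × 10^12 GeV⁴.
Result: 7.30 × 10^12 × 2.33 × 10^20 = 1.70 × 10^33 kg/m³.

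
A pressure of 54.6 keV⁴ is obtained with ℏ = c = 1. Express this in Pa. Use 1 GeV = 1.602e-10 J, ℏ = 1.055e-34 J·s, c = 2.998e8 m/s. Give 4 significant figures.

Pressure is [E]/[L]³ = [E]⁴/(ℏc)³.
1 GeV⁴ → 1/(ℏc)³ × (1 GeV in J)⁴ = 2.082e37 Pa.
Convert the energy scale: 54.6 keV⁴ = 5.46e-23 GeV⁴.
Result: 5.46e-23 × 2.082e37 = 1.137e15 Pa.

1.137e15 Pa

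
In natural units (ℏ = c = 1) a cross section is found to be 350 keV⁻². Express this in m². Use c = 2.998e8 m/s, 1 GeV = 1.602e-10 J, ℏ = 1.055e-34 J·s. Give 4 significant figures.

Area is [L]² = [E]⁻²·(ℏc)²; restore (ℏc)².
1 GeV⁻² → (ℏc)² × (1 GeV in J)⁻² = 3.898e-32 m².
Convert the energy scale: 350 keV⁻² = 3.50e14 GeV⁻².
Result: 3.50e14 × 3.898e-32 = 1.364e-17 m².

1.364e-17 m²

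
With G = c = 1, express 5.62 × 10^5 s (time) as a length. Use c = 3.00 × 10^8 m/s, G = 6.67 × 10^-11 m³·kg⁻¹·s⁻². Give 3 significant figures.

1.69 × 10^14 m

Time → length via c.
5.62 × 10^5 s × (c) = 1.69 × 10^14 m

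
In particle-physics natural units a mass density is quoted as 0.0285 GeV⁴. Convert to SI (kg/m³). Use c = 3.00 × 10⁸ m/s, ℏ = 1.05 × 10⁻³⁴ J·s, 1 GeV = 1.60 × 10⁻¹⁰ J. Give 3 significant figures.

Mass density is [E]/(c²[L]³) = [E]⁴/(ℏ³c⁵).
1 GeV⁴ → 1/(ℏ³c⁵) × (1 GeV in J)⁴ = 2.33 × 10²⁰ kg/m³.
Result: 0.0285 × 2.33 × 10²⁰ = 6.64 × 10¹⁸ kg/m³.

6.64 × 10¹⁸ kg/m³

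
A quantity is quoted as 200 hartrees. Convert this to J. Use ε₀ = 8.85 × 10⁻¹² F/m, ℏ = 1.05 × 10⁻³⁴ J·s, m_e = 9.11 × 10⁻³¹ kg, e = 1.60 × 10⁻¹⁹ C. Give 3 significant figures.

One hartree: E_h = m_e e⁴/(4πε₀ℏ)² = 4.38 × 10⁻¹⁸ J.
200 × 4.38 × 10⁻¹⁸ J = 8.76 × 10⁻¹⁶ J

8.76 × 10⁻¹⁶ J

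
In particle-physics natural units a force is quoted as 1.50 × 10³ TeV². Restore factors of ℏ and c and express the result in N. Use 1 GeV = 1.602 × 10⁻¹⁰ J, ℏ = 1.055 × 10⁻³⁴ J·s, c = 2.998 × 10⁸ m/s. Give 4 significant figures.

1.217 × 10¹⁵ N

Force is [E]/[L] = [E]²/(ℏc); restore (ℏc)⁻¹.
1 GeV² → 1/(ℏc) × (1 GeV in J)² = 8.114 × 10⁵ N.
Convert the energy scale: 1.50 × 10³ TeV² = 1.50 × 10⁹ GeV².
Result: 1.50 × 10⁹ × 8.114 × 10⁵ = 1.217 × 10¹⁵ N.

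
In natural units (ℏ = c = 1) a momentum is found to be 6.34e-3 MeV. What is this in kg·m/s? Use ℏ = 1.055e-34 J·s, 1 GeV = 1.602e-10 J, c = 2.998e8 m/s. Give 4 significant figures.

Momentum is [E]/c; divide by c.
1 GeV → 1/c × (1 GeV in J) = 5.344e-19 kg·m/s.
Convert the energy scale: 6.34e-3 MeV = 6.34e-6 GeV.
Result: 6.34e-6 × 5.344e-19 = 3.388e-24 kg·m/s.

3.388e-24 kg·m/s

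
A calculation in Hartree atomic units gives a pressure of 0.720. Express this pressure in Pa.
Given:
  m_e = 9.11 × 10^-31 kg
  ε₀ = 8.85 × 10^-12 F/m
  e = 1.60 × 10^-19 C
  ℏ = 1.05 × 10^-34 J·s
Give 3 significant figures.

2.17 × 10^13 Pa

One atomic unit of pressure: P_au = E_h/a₀³ = m_e⁴e¹⁰/((4πε₀)⁵ℏ⁸) = 3.01 × 10^13 Pa.
0.720 × 3.01 × 10^13 Pa = 2.17 × 10^13 Pa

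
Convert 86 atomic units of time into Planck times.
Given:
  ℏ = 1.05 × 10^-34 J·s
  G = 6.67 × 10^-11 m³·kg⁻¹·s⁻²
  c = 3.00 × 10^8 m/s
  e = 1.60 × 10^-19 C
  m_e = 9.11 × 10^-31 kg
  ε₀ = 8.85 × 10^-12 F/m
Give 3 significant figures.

atomic unit of time: τ_au = (4πε₀)²ℏ³/(m_e e⁴) = 2.40 × 10^-17 s
Planck time: t_P = √(ℏG/c⁵) = 5.37 × 10^-44 s
86 × 2.40 × 10^-17 / 5.37 × 10^-44 = 3.84 × 10^28

3.84 × 10^28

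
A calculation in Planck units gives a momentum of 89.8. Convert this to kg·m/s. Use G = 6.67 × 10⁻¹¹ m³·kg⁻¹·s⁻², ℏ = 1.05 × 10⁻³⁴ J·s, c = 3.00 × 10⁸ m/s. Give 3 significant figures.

One Planck momentum: p_P = √(ℏc³/G) = 6.52 kg·m/s.
89.8 × 6.52 kg·m/s = 585 kg·m/s

585 kg·m/s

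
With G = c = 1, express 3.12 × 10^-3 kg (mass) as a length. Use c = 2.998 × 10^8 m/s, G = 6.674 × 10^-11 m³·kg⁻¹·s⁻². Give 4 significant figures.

2.317 × 10^-30 m

In G = c = 1 units mass has dimensions of length; the conversion factor is G/c².
3.12 × 10^-3 kg × (G/c²) = 2.317 × 10^-30 m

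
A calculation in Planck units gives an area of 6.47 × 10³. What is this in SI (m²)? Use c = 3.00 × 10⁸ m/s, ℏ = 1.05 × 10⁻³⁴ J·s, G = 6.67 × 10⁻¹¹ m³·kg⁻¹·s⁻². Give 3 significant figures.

One Planck area: A_P = ℏG/c³ = 2.59 × 10⁻⁷⁰ m².
6.47 × 10³ × 2.59 × 10⁻⁷⁰ m² = 1.68 × 10⁻⁶⁶ m²

1.68 × 10⁻⁶⁶ m²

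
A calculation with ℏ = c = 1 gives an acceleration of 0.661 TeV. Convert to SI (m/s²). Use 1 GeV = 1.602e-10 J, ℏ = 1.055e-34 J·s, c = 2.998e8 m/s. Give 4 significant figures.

3.009e35 m/s²

Acceleration is [L]/[T]² = c·[E]/ℏ.
1 GeV → c/ℏ × (1 GeV in J) = 4.552e32 m/s².
Convert the energy scale: 0.661 TeV = 661 GeV.
Result: 661 × 4.552e32 = 3.009e35 m/s².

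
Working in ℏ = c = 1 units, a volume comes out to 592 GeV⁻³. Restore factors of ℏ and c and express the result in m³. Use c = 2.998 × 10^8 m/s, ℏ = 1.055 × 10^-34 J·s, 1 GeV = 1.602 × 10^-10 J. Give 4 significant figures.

Volume is [L]³ = [E]⁻³·(ℏc)³.
1 GeV⁻³ → (ℏc)³ × (1 GeV in J)⁻³ = 7.696 × 10^-48 m³.
Result: 592 × 7.696 × 10^-48 = 4.556 × 10^-45 m³.

4.556 × 10^-45 m³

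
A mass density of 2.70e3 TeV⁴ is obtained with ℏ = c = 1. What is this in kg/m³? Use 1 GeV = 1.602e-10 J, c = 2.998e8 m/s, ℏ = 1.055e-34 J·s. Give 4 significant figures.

6.253e35 kg/m³

Mass density is [E]/(c²[L]³) = [E]⁴/(ℏ³c⁵).
1 GeV⁴ → 1/(ℏ³c⁵) × (1 GeV in J)⁴ = 2.316e20 kg/m³.
Convert the energy scale: 2.70e3 TeV⁴ = 2.70e15 GeV⁴.
Result: 2.70e15 × 2.316e20 = 6.253e35 kg/m³.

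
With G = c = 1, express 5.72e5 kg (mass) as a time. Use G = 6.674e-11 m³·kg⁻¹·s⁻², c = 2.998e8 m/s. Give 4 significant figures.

1.417e-30 s

Mass → time via G/c³.
5.72e5 kg × (G/c³) = 1.417e-30 s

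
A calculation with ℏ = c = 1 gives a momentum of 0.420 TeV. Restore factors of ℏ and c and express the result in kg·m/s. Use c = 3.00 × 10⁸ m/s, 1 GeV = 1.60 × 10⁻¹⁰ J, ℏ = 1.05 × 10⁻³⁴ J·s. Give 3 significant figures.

2.24 × 10⁻¹⁶ kg·m/s

Momentum is [E]/c; divide by c.
1 GeV → 1/c × (1 GeV in J) = 5.33 × 10⁻¹⁹ kg·m/s.
Convert the energy scale: 0.420 TeV = 420 GeV.
Result: 420 × 5.33 × 10⁻¹⁹ = 2.24 × 10⁻¹⁶ kg·m/s.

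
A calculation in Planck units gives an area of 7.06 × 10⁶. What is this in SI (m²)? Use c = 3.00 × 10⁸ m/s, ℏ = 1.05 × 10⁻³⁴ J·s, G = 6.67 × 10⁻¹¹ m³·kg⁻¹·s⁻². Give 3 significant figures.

1.83 × 10⁻⁶³ m²

One Planck area: A_P = ℏG/c³ = 2.59 × 10⁻⁷⁰ m².
7.06 × 10⁶ × 2.59 × 10⁻⁷⁰ m² = 1.83 × 10⁻⁶³ m²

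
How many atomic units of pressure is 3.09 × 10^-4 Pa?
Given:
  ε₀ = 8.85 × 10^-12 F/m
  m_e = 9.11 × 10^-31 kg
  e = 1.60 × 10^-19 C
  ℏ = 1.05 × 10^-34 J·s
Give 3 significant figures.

1.03 × 10^-17

atomic unit of pressure: P_au = E_h/a₀³ = m_e⁴e¹⁰/((4πε₀)⁵ℏ⁸) = 3.01 × 10^13 Pa.
3.09 × 10^-4 / 3.01 × 10^13 = 1.03 × 10^-17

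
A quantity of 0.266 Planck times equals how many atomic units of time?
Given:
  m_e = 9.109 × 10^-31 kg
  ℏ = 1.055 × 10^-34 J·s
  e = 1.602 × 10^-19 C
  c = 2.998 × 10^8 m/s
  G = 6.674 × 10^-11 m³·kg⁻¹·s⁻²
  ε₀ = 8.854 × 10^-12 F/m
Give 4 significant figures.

Planck time: t_P = √(ℏG/c⁵) = 5.392 × 10^-44 s
atomic unit of time: τ_au = (4πε₀)²ℏ³/(m_e e⁴) = 2.423 × 10^-17 s
0.266 × 5.392 × 10^-44 / 2.423 × 10^-17 = 5.920 × 10^-28

5.920 × 10^-28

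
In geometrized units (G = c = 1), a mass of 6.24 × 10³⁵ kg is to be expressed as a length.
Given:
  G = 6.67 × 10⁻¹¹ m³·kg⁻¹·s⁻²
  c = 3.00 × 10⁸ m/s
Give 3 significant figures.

In G = c = 1 units mass has dimensions of length; the conversion factor is G/c².
6.24 × 10³⁵ kg × (G/c²) = 4.62 × 10⁸ m

4.62 × 10⁸ m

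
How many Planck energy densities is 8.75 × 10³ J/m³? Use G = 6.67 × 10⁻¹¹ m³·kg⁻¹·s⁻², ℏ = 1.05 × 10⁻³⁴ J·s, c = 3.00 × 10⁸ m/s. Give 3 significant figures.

1.87 × 10⁻¹¹⁰

Planck energy density: u_P = c⁷/(ℏG²) = 4.68 × 10¹¹³ J/m³.
8.75 × 10³ / 4.68 × 10¹¹³ = 1.87 × 10⁻¹¹⁰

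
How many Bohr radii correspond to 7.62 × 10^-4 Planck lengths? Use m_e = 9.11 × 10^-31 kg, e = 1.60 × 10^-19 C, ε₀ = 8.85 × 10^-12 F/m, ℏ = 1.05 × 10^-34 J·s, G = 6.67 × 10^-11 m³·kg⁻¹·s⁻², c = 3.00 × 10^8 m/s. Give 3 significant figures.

2.33 × 10^-28

Planck length: ℓ_P = √(ℏG/c³) = 1.61 × 10^-35 m
Bohr radius: a₀ = 4πε₀ℏ²/(m_e e²) = 5.26 × 10^-11 m
7.62 × 10^-4 × 1.61 × 10^-35 / 5.26 × 10^-11 = 2.33 × 10^-28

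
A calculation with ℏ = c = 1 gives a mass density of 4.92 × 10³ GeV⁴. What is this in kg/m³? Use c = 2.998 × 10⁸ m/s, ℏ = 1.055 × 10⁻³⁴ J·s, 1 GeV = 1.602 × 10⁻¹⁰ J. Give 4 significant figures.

Mass density is [E]/(c²[L]³) = [E]⁴/(ℏ³c⁵).
1 GeV⁴ → 1/(ℏ³c⁵) × (1 GeV in J)⁴ = 2.316 × 10²⁰ kg/m³.
Result: 4.92 × 10³ × 2.316 × 10²⁰ = 1.139 × 10²⁴ kg/m³.

1.139 × 10²⁴ kg/m³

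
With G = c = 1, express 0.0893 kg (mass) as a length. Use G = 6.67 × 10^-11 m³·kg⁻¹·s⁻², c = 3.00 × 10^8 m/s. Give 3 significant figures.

6.62 × 10^-29 m

In G = c = 1 units mass has dimensions of length; the conversion factor is G/c².
0.0893 kg × (G/c²) = 6.62 × 10^-29 m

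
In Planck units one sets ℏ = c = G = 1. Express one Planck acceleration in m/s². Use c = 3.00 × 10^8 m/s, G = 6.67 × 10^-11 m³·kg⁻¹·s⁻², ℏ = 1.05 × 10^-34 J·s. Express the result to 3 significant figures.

5.59 × 10^51 m/s²

a_P = √(c⁷/(ℏG))
  = √(3.12 × 10^103)
  = 5.59 × 10^51 m/s²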